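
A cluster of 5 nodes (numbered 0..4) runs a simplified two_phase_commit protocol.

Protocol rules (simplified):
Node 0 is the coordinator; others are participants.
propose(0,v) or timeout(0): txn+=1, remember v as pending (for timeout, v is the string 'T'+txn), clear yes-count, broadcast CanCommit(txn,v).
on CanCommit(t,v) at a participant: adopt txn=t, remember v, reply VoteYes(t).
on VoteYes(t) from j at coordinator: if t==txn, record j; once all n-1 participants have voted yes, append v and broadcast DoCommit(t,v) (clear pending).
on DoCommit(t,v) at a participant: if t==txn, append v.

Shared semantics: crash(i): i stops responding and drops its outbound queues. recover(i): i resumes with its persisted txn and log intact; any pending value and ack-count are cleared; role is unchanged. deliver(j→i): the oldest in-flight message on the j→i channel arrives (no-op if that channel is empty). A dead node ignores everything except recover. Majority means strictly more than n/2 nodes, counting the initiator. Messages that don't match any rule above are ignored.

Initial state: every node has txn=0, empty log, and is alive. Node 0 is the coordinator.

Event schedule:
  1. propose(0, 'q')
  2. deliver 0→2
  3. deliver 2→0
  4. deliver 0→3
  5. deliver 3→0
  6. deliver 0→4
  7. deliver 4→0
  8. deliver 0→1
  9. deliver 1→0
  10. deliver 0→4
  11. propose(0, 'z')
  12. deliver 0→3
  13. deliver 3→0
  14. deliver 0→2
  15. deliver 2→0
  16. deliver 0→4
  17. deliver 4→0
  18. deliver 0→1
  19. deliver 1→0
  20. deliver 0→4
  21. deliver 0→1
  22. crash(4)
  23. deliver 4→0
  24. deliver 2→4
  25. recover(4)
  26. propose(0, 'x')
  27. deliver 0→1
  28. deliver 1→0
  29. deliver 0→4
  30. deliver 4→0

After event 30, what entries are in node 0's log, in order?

q

step 1 propose(0,'q'): 0={coor,t=1,log=-}
step 2 deliver 0→2: 2={part,t=1,log=-}
step 3 deliver 2→0: —
step 4 deliver 0→3: 3={part,t=1,log=-}
step 5 deliver 3→0: —
step 6 deliver 0→4: 4={part,t=1,log=-}
step 7 deliver 4→0: —
step 8 deliver 0→1: 1={part,t=1,log=-}
step 9 deliver 1→0: 0={coor,t=1,log=q}
step 10 deliver 0→4: 4={part,t=1,log=q}
step 11 propose(0,'z'): 0={coor,t=2,log=q}
step 12 deliver 0→3: 3={part,t=1,log=q}
step 13 deliver 3→0: —
step 14 deliver 0→2: 2={part,t=1,log=q}
step 15 deliver 2→0: —
step 16 deliver 0→4: 4={part,t=2,log=q}
step 17 deliver 4→0: —
step 18 deliver 0→1: 1={part,t=1,log=q}
step 19 deliver 1→0: —
step 20 deliver 0→4: —
step 21 deliver 0→1: 1={part,t=2,log=q}
step 22 crash(4): 4={✗part,t=2,log=q}
step 23 deliver 4→0: —
step 24 deliver 2→4: —
step 25 recover(4): 4={part,t=2,log=q}
step 26 propose(0,'x'): 0={coor,t=3,log=q}
step 27 deliver 0→1: 1={part,t=3,log=q}
step 28 deliver 1→0: —
step 29 deliver 0→4: 4={part,t=3,log=q}
step 30 deliver 4→0: —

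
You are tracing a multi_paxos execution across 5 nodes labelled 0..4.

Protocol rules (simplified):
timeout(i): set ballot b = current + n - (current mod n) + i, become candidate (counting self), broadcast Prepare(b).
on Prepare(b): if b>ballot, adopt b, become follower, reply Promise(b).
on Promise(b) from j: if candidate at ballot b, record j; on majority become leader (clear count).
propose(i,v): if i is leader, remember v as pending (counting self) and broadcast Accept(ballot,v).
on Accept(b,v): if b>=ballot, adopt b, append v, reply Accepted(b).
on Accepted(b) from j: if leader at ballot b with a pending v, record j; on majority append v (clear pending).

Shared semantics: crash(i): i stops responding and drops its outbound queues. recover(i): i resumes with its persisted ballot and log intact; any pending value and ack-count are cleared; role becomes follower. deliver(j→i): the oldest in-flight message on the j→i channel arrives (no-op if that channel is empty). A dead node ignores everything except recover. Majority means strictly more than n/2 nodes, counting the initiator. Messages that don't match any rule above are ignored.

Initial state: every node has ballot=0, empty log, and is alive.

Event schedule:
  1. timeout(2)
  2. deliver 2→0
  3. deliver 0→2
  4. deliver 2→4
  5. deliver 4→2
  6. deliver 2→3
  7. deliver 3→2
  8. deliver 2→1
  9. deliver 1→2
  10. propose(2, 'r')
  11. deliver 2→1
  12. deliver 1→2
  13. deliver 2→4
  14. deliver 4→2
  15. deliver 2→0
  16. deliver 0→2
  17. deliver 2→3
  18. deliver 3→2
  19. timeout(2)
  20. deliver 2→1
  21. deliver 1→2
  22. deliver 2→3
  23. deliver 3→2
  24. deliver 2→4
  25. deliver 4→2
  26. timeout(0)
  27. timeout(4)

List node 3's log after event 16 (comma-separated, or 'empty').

1. timeout(2):  <2:cand b7 ->
2. deliver 2→0:  <0:foll b7 ->
3. deliver 0→2:  nop
4. deliver 2→4:  <4:foll b7 ->
5. deliver 4→2:  <2:lead b7 ->
6. deliver 2→3:  <3:foll b7 ->
7. deliver 3→2:  nop
8. deliver 2→1:  <1:foll b7 ->
9. deliver 1→2:  nop
10. propose(2,'r'):  nop
11. deliver 2→1:  <1:foll b7 r>
12. deliver 1→2:  nop
13. deliver 2→4:  <4:foll b7 r>
14. deliver 4→2:  <2:lead b7 r>
15. deliver 2→0:  <0:foll b7 r>
16. deliver 0→2:  nop

empty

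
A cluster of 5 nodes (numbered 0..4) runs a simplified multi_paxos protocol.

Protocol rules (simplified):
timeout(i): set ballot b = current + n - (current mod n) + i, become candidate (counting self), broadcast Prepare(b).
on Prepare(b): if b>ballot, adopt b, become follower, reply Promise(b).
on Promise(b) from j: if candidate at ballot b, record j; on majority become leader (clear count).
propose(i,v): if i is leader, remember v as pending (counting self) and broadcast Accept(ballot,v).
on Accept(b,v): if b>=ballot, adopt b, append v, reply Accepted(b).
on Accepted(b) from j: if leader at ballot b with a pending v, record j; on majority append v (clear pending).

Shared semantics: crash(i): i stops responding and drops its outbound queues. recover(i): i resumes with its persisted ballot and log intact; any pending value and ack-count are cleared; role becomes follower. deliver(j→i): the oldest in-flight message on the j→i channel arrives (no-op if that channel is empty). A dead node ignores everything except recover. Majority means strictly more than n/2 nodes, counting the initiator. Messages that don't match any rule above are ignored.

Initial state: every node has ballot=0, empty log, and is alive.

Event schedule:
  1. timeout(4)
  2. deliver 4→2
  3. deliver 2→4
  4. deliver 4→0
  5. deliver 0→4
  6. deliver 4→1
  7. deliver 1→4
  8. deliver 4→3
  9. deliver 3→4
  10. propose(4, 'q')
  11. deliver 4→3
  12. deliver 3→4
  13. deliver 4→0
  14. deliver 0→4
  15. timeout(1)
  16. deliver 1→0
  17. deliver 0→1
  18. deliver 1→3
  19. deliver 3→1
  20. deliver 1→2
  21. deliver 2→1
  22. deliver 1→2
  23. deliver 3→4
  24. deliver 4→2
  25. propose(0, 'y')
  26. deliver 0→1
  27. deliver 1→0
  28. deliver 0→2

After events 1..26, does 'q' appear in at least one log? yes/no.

yes

e1 timeout(4): 4[cand,b=9,-]
e2 deliver 4→2: 2[foll,b=9,-]
e3 deliver 2→4: ·
e4 deliver 4→0: 0[foll,b=9,-]
e5 deliver 0→4: 4[lead,b=9,-]
e6 deliver 4→1: 1[foll,b=9,-]
e7 deliver 1→4: ·
e8 deliver 4→3: 3[foll,b=9,-]
e9 deliver 3→4: ·
e10 propose(4,'q'): ·
e11 deliver 4→3: 3[foll,b=9,q]
e12 deliver 3→4: ·
e13 deliver 4→0: 0[foll,b=9,q]
e14 deliver 0→4: 4[lead,b=9,q]
e15 timeout(1): 1[cand,b=11,-]
e16 deliver 1→0: 0[foll,b=11,q]
e17 deliver 0→1: ·
e18 deliver 1→3: 3[foll,b=11,q]
e19 deliver 3→1: 1[lead,b=11,-]
e20 deliver 1→2: 2[foll,b=11,-]
e21 deliver 2→1: ·
e22 deliver 1→2: ·
e23 deliver 3→4: ·
e24 deliver 4→2: ·
e25 propose(0,'y'): ·
e26 deliver 0→1: ·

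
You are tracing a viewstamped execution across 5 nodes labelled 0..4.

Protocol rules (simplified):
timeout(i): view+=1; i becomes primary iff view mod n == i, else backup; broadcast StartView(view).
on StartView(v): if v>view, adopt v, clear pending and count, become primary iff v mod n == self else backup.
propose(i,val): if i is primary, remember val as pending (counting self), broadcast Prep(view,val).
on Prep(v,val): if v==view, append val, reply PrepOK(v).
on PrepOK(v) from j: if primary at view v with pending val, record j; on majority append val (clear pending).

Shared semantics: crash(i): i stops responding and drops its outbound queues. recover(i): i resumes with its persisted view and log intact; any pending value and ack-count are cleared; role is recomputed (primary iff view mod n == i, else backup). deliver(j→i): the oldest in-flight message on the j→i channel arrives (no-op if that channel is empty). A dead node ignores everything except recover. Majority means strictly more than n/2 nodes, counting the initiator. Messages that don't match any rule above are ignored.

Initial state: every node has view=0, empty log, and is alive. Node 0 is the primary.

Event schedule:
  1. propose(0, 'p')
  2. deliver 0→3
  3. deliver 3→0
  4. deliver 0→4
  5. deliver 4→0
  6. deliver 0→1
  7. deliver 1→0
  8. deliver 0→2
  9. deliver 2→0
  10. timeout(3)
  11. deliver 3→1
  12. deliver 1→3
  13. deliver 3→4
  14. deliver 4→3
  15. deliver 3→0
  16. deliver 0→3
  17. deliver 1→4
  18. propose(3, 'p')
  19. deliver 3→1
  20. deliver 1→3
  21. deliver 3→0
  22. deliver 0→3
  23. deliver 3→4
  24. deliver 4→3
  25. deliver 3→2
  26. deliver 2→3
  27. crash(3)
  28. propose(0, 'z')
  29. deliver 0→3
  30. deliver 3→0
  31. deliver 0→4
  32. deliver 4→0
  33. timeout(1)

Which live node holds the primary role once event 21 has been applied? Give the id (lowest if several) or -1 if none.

1

e1 propose(0,'p'): ·
e2 deliver 0→3: 3[back,v=0,p]
e3 deliver 3→0: ·
e4 deliver 0→4: 4[back,v=0,p]
e5 deliver 4→0: 0[prim,v=0,p]
e6 deliver 0→1: 1[back,v=0,p]
e7 deliver 1→0: ·
e8 deliver 0→2: 2[back,v=0,p]
e9 deliver 2→0: ·
e10 timeout(3): 3[back,v=1,p]
e11 deliver 3→1: 1[prim,v=1,p]
e12 deliver 1→3: ·
e13 deliver 3→4: 4[back,v=1,p]
e14 deliver 4→3: ·
e15 deliver 3→0: 0[back,v=1,p]
e16 deliver 0→3: ·
e17 deliver 1→4: ·
e18 propose(3,'p'): ·
e19 deliver 3→1: ·
e20 deliver 1→3: ·
e21 deliver 3→0: ·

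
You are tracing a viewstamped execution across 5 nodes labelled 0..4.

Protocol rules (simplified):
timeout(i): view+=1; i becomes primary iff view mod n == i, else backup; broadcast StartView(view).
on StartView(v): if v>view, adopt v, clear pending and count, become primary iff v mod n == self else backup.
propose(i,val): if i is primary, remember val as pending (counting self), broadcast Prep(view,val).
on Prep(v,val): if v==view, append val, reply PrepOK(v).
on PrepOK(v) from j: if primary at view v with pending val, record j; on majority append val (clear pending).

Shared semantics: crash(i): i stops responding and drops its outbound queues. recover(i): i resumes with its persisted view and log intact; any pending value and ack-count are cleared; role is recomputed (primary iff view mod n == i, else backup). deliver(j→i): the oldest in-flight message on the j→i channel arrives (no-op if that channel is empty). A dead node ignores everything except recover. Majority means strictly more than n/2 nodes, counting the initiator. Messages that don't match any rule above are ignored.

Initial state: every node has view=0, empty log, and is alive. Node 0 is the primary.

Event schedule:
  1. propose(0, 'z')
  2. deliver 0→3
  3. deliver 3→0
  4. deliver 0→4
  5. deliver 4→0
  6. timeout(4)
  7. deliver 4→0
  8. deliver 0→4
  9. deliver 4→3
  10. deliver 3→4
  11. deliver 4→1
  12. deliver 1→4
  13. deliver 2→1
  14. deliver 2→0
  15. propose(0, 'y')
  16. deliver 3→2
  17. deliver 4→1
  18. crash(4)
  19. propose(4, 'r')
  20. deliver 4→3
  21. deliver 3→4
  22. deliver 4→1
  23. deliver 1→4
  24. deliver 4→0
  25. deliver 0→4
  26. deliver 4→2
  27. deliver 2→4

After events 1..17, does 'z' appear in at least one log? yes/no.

yes

e1 propose(0,'z'): ·
e2 deliver 0→3: 3[back,v=0,z]
e3 deliver 3→0: ·
e4 deliver 0→4: 4[back,v=0,z]
e5 deliver 4→0: 0[prim,v=0,z]
e6 timeout(4): 4[back,v=1,z]
e7 deliver 4→0: 0[back,v=1,z]
e8 deliver 0→4: ·
e9 deliver 4→3: 3[back,v=1,z]
e10 deliver 3→4: ·
e11 deliver 4→1: 1[prim,v=1,-]
e12 deliver 1→4: ·
e13 deliver 2→1: ·
e14 deliver 2→0: ·
e15 propose(0,'y'): ·
e16 deliver 3→2: ·
e17 deliver 4→1: ·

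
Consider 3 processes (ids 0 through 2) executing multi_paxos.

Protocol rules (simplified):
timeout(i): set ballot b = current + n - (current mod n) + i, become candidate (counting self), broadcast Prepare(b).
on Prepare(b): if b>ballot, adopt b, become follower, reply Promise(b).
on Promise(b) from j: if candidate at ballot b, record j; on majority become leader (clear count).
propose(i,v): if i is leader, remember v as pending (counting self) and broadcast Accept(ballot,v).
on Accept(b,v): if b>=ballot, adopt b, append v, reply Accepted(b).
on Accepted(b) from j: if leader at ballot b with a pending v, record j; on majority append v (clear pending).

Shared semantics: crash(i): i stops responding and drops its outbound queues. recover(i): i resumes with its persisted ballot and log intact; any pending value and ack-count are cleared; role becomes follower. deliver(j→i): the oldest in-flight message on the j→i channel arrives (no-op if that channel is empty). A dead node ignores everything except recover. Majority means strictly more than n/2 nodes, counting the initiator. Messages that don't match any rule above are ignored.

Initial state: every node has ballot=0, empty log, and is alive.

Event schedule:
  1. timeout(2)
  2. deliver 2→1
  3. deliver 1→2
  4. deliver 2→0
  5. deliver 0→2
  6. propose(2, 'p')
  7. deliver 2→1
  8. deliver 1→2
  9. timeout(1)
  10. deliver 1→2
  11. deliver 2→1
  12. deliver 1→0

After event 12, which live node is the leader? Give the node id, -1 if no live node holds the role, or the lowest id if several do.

1

step 1 timeout(2): 2={cand,b=5,log=-}
step 2 deliver 2→1: 1={foll,b=5,log=-}
step 3 deliver 1→2: 2={lead,b=5,log=-}
step 4 deliver 2→0: 0={foll,b=5,log=-}
step 5 deliver 0→2: —
step 6 propose(2,'p'): —
step 7 deliver 2→1: 1={foll,b=5,log=p}
step 8 deliver 1→2: 2={lead,b=5,log=p}
step 9 timeout(1): 1={cand,b=7,log=p}
step 10 deliver 1→2: 2={foll,b=7,log=p}
step 11 deliver 2→1: 1={lead,b=7,log=p}
step 12 deliver 1→0: 0={foll,b=7,log=-}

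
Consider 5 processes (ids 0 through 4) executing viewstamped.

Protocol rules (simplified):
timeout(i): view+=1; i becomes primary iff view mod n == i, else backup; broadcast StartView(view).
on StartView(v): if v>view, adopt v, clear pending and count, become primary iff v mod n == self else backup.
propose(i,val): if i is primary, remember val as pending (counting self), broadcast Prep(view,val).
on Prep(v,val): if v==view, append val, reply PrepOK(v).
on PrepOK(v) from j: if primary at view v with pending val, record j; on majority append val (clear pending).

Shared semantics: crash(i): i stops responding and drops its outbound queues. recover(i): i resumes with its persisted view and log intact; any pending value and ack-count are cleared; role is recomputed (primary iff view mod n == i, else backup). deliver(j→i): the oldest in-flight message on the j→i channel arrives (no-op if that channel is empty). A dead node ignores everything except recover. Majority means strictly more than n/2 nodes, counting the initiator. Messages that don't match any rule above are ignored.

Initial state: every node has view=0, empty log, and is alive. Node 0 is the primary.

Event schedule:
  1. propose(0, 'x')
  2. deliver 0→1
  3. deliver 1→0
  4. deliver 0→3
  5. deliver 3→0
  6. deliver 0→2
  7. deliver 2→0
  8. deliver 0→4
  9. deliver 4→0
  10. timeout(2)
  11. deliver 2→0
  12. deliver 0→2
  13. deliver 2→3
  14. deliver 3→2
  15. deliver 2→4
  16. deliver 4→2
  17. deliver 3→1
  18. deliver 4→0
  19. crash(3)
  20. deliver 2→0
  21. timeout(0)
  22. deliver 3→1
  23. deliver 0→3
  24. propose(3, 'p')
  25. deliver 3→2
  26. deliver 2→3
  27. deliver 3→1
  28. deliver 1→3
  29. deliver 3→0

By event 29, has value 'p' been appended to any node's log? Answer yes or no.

no

e1 propose(0,'x'): ·
e2 deliver 0→1: 1[back,v=0,x]
e3 deliver 1→0: ·
e4 deliver 0→3: 3[back,v=0,x]
e5 deliver 3→0: 0[prim,v=0,x]
e6 deliver 0→2: 2[back,v=0,x]
e7 deliver 2→0: ·
e8 deliver 0→4: 4[back,v=0,x]
e9 deliver 4→0: ·
e10 timeout(2): 2[back,v=1,x]
e11 deliver 2→0: 0[back,v=1,x]
e12 deliver 0→2: ·
e13 deliver 2→3: 3[back,v=1,x]
e14 deliver 3→2: ·
e15 deliver 2→4: 4[back,v=1,x]
e16 deliver 4→2: ·
e17 deliver 3→1: ·
e18 deliver 4→0: ·
e19 crash(3): 3[✗back,v=1,x]
e20 deliver 2→0: ·
e21 timeout(0): 0[back,v=2,x]
e22 deliver 3→1: ·
e23 deliver 0→3: ·
e24 propose(3,'p'): ·
e25 deliver 3→2: ·
e26 deliver 2→3: ·
e27 deliver 3→1: ·
e28 deliver 1→3: ·
e29 deliver 3→0: ·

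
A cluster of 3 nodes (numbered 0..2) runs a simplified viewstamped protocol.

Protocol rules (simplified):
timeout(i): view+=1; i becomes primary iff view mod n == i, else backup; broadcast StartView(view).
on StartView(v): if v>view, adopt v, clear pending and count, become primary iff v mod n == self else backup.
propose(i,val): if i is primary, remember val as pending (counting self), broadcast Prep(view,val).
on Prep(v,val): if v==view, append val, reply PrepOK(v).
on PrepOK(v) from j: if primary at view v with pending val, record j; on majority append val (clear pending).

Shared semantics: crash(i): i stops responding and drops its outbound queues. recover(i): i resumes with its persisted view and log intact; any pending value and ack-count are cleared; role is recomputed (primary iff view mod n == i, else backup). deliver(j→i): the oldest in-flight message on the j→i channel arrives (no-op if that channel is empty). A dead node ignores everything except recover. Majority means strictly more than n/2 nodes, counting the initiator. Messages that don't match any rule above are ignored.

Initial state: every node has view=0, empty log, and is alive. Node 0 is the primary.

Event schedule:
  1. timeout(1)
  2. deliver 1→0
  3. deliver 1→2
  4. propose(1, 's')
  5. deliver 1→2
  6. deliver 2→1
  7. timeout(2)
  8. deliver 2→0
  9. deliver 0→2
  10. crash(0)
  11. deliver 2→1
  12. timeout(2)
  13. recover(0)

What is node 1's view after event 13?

e1 timeout(1): 1[prim,v=1,-]
e2 deliver 1→0: 0[back,v=1,-]
e3 deliver 1→2: 2[back,v=1,-]
e4 propose(1,'s'): ·
e5 deliver 1→2: 2[back,v=1,s]
e6 deliver 2→1: 1[prim,v=1,s]
e7 timeout(2): 2[prim,v=2,s]
e8 deliver 2→0: 0[back,v=2,-]
e9 deliver 0→2: ·
e10 crash(0): 0[✗back,v=2,-]
e11 deliver 2→1: 1[back,v=2,s]
e12 timeout(2): 2[back,v=3,s]
e13 recover(0): 0[back,v=2,-]

2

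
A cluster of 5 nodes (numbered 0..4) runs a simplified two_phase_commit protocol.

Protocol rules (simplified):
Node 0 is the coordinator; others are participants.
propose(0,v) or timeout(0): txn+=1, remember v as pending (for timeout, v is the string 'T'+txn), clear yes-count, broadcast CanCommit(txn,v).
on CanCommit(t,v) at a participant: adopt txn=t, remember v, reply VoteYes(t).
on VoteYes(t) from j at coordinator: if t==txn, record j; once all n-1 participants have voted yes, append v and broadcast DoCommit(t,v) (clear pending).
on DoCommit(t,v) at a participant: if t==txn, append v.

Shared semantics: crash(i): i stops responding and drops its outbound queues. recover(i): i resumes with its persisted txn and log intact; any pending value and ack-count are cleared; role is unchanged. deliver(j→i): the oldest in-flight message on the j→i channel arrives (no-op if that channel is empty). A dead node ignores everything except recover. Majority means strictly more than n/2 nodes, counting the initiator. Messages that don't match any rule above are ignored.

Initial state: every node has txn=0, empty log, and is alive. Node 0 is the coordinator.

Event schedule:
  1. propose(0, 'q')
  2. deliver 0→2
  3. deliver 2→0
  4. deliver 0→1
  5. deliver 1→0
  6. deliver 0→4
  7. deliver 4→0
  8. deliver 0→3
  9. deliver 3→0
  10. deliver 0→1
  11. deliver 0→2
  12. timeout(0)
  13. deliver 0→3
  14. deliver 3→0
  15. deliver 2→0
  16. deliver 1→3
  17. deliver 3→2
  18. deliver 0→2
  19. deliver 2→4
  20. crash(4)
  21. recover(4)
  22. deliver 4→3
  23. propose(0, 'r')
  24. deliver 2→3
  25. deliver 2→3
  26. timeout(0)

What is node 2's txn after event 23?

2

after 1 — propose(0,'q'): n0:coor/t1/[-]
after 2 — deliver 0→2: n2:part/t1/[-]
after 3 — deliver 2→0: ·
after 4 — deliver 0→1: n1:part/t1/[-]
after 5 — deliver 1→0: ·
after 6 — deliver 0→4: n4:part/t1/[-]
after 7 — deliver 4→0: ·
after 8 — deliver 0→3: n3:part/t1/[-]
after 9 — deliver 3→0: n0:coor/t1/[q]
after 10 — deliver 0→1: n1:part/t1/[q]
after 11 — deliver 0→2: n2:part/t1/[q]
after 12 — timeout(0): n0:coor/t2/[q]
after 13 — deliver 0→3: n3:part/t1/[q]
after 14 — deliver 3→0: ·
after 15 — deliver 2→0: ·
after 16 — deliver 1→3: ·
after 17 — deliver 3→2: ·
after 18 — deliver 0→2: n2:part/t2/[q]
after 19 — deliver 2→4: ·
after 20 — crash(4): n4:✗part/t1/[-]
after 21 — recover(4): n4:part/t1/[-]
after 22 — deliver 4→3: ·
after 23 — propose(0,'r'): n0:coor/t3/[q]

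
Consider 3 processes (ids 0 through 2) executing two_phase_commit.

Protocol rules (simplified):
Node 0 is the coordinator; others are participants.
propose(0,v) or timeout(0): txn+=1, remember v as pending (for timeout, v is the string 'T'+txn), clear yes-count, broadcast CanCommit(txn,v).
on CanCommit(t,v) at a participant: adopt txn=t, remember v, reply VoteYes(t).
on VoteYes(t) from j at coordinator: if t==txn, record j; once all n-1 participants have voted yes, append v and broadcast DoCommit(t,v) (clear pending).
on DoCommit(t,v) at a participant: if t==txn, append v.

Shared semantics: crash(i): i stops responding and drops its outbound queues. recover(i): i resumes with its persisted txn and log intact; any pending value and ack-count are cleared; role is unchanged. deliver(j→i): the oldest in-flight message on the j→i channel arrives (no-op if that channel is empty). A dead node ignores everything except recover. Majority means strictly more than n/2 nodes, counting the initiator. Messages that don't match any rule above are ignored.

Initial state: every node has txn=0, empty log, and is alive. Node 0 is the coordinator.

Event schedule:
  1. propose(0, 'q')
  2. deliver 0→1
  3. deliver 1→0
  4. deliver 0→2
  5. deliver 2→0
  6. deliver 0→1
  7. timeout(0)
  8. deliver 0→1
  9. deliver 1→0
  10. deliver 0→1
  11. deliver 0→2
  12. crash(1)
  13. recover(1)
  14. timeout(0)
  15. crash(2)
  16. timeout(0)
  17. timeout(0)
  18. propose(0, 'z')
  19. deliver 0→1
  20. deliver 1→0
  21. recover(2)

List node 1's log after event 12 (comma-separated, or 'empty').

q

step 1 propose(0,'q'): 0={coor,t=1,log=-}
step 2 deliver 0→1: 1={part,t=1,log=-}
step 3 deliver 1→0: —
step 4 deliver 0→2: 2={part,t=1,log=-}
step 5 deliver 2→0: 0={coor,t=1,log=q}
step 6 deliver 0→1: 1={part,t=1,log=q}
step 7 timeout(0): 0={coor,t=2,log=q}
step 8 deliver 0→1: 1={part,t=2,log=q}
step 9 deliver 1→0: —
step 10 deliver 0→1: —
step 11 deliver 0→2: 2={part,t=1,log=q}
step 12 crash(1): 1={✗part,t=2,log=q}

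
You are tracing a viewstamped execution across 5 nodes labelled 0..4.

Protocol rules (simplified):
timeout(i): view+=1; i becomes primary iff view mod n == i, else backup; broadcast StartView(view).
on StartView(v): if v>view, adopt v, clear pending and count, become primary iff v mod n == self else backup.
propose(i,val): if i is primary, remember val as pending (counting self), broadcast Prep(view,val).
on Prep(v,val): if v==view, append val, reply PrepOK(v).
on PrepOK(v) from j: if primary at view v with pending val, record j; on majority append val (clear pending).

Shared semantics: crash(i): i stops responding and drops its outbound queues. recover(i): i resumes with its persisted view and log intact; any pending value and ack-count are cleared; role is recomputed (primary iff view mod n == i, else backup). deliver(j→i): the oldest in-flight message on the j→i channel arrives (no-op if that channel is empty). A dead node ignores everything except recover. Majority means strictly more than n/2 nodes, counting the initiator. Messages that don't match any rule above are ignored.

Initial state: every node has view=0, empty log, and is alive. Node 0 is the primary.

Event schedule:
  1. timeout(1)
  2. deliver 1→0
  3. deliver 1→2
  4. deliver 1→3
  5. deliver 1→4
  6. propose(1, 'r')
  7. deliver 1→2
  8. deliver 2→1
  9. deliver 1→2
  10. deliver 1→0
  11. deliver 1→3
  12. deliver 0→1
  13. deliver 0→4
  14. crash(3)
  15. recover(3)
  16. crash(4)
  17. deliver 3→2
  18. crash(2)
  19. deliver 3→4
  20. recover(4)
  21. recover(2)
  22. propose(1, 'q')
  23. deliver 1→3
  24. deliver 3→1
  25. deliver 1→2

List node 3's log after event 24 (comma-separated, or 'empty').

[1] timeout(1) → N1(prim v1 [-])
[2] deliver 1→0 → N0(back v1 [-])
[3] deliver 1→2 → N2(back v1 [-])
[4] deliver 1→3 → N3(back v1 [-])
[5] deliver 1→4 → N4(back v1 [-])
[6] propose(1,'r') → ∅
[7] deliver 1→2 → N2(back v1 [r])
[8] deliver 2→1 → ∅
[9] deliver 1→2 → ∅
[10] deliver 1→0 → N0(back v1 [r])
[11] deliver 1→3 → N3(back v1 [r])
[12] deliver 0→1 → N1(prim v1 [r])
[13] deliver 0→4 → ∅
[14] crash(3) → N3(✗back v1 [r])
[15] recover(3) → N3(back v1 [r])
[16] crash(4) → N4(✗back v1 [-])
[17] deliver 3→2 → ∅
[18] crash(2) → N2(✗back v1 [r])
[19] deliver 3→4 → ∅
[20] recover(4) → N4(back v1 [-])
[21] recover(2) → N2(back v1 [r])
[22] propose(1,'q') → ∅
[23] deliver 1→3 → N3(back v1 [r,q])
[24] deliver 3→1 → ∅

r,q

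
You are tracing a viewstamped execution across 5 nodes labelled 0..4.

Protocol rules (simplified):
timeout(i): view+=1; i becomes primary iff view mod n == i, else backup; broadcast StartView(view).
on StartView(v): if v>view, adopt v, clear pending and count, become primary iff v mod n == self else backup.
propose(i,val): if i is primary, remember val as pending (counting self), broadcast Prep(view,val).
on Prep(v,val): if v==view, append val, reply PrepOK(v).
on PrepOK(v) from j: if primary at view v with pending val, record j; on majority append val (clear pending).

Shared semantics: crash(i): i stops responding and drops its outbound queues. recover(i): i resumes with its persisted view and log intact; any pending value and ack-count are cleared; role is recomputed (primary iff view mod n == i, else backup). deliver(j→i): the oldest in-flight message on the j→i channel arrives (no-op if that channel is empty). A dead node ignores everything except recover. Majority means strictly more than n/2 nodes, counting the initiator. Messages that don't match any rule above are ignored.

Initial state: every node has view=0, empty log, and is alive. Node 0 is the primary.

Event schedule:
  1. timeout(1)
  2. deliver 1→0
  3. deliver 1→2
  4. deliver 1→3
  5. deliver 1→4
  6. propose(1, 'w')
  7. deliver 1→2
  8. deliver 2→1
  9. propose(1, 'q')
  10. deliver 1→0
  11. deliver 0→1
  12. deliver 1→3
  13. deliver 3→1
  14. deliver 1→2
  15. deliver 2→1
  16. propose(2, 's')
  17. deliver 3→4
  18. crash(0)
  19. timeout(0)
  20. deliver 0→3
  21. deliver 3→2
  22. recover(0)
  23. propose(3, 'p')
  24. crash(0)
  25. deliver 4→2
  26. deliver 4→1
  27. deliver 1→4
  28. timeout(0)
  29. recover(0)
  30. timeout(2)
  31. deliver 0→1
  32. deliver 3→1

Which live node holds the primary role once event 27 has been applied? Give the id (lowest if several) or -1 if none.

e1 timeout(1): 1[prim,v=1,-]
e2 deliver 1→0: 0[back,v=1,-]
e3 deliver 1→2: 2[back,v=1,-]
e4 deliver 1→3: 3[back,v=1,-]
e5 deliver 1→4: 4[back,v=1,-]
e6 propose(1,'w'): ·
e7 deliver 1→2: 2[back,v=1,w]
e8 deliver 2→1: ·
e9 propose(1,'q'): ·
e10 deliver 1→0: 0[back,v=1,w]
e11 deliver 0→1: ·
e12 deliver 1→3: 3[back,v=1,w]
e13 deliver 3→1: 1[prim,v=1,q]
e14 deliver 1→2: 2[back,v=1,w,q]
e15 deliver 2→1: ·
e16 propose(2,'s'): ·
e17 deliver 3→4: ·
e18 crash(0): 0[✗back,v=1,w]
e19 timeout(0): ·
e20 deliver 0→3: ·
e21 deliver 3→2: ·
e22 recover(0): 0[back,v=1,w]
e23 propose(3,'p'): ·
e24 crash(0): 0[✗back,v=1,w]
e25 deliver 4→2: ·
e26 deliver 4→1: ·
e27 deliver 1→4: 4[back,v=1,w]

1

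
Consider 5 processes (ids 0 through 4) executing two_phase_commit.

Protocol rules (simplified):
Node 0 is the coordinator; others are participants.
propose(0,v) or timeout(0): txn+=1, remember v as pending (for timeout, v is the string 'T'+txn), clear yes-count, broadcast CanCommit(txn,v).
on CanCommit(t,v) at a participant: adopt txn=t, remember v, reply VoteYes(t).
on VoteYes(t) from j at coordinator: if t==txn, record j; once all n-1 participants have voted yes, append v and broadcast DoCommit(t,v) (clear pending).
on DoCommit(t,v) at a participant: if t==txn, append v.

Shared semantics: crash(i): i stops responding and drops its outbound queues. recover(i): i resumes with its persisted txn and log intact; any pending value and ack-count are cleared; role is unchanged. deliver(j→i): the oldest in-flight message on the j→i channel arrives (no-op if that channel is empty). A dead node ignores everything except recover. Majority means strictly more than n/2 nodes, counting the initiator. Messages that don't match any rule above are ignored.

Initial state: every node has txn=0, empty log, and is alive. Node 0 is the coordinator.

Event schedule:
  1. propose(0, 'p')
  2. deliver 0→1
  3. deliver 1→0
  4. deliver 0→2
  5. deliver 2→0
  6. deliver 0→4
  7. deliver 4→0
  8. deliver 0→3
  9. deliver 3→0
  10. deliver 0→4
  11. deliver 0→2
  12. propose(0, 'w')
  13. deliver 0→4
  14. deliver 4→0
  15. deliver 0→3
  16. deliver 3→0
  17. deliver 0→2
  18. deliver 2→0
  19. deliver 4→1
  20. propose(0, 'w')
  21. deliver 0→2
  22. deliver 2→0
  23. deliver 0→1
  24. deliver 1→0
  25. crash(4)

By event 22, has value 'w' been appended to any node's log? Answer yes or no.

e1 propose(0,'p'): 0[coor,t=1,-]
e2 deliver 0→1: 1[part,t=1,-]
e3 deliver 1→0: ·
e4 deliver 0→2: 2[part,t=1,-]
e5 deliver 2→0: ·
e6 deliver 0→4: 4[part,t=1,-]
e7 deliver 4→0: ·
e8 deliver 0→3: 3[part,t=1,-]
e9 deliver 3→0: 0[coor,t=1,p]
e10 deliver 0→4: 4[part,t=1,p]
e11 deliver 0→2: 2[part,t=1,p]
e12 propose(0,'w'): 0[coor,t=2,p]
e13 deliver 0→4: 4[part,t=2,p]
e14 deliver 4→0: ·
e15 deliver 0→3: 3[part,t=1,p]
e16 deliver 3→0: ·
e17 deliver 0→2: 2[part,t=2,p]
e18 deliver 2→0: ·
e19 deliver 4→1: ·
e20 propose(0,'w'): 0[coor,t=3,p]
e21 deliver 0→2: 2[part,t=3,p]
e22 deliver 2→0: ·

no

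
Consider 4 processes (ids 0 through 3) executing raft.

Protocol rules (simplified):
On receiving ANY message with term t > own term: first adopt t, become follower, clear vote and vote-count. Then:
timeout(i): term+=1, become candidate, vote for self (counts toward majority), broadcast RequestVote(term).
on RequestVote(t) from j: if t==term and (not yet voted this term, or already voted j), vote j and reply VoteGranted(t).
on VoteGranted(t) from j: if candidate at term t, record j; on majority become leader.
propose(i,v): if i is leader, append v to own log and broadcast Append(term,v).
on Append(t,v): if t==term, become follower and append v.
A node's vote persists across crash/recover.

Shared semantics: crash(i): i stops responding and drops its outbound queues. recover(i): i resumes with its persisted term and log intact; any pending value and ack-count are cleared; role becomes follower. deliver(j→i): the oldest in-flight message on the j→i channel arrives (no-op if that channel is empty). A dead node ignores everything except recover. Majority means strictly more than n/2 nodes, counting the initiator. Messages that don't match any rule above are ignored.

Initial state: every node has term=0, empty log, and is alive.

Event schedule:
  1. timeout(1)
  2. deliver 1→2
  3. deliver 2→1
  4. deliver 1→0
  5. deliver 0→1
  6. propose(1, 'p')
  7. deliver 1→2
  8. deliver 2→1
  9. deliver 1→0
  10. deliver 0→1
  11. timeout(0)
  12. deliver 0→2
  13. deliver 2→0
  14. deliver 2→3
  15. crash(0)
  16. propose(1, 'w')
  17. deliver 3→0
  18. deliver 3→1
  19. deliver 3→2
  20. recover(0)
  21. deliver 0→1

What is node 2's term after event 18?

2

step 1 timeout(1): 1={cand,t=1,log=-}
step 2 deliver 1→2: 2={foll,t=1,log=-}
step 3 deliver 2→1: —
step 4 deliver 1→0: 0={foll,t=1,log=-}
step 5 deliver 0→1: 1={lead,t=1,log=-}
step 6 propose(1,'p'): 1={lead,t=1,log=p}
step 7 deliver 1→2: 2={foll,t=1,log=p}
step 8 deliver 2→1: —
step 9 deliver 1→0: 0={foll,t=1,log=p}
step 10 deliver 0→1: —
step 11 timeout(0): 0={cand,t=2,log=p}
step 12 deliver 0→2: 2={foll,t=2,log=p}
step 13 deliver 2→0: —
step 14 deliver 2→3: —
step 15 crash(0): 0={✗cand,t=2,log=p}
step 16 propose(1,'w'): 1={lead,t=1,log=p,w}
step 17 deliver 3→0: —
step 18 deliver 3→1: —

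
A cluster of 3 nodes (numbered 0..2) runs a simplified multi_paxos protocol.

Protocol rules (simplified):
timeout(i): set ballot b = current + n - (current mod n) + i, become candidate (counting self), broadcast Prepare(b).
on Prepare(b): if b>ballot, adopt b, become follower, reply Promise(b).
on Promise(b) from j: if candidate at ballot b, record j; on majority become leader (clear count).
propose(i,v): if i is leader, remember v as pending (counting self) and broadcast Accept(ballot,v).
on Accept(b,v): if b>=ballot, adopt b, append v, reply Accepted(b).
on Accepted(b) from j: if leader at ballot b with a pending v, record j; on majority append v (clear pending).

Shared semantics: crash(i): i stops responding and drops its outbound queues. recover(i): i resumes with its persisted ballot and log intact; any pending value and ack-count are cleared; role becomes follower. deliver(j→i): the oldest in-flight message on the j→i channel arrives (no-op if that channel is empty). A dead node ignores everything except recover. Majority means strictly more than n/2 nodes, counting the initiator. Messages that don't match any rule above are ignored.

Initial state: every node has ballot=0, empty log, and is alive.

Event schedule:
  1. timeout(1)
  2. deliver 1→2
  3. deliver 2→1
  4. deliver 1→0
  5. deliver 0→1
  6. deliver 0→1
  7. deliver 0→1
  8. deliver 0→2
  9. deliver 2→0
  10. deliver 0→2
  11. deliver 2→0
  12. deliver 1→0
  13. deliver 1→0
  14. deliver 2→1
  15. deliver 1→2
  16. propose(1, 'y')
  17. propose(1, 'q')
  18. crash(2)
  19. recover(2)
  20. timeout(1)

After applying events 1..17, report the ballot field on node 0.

1. timeout(1):  <1:cand b4 ->
2. deliver 1→2:  <2:foll b4 ->
3. deliver 2→1:  <1:lead b4 ->
4. deliver 1→0:  <0:foll b4 ->
5. deliver 0→1:  nop
6. deliver 0→1:  nop
7. deliver 0→1:  nop
8. deliver 0→2:  nop
9. deliver 2→0:  nop
10. deliver 0→2:  nop
11. deliver 2→0:  nop
12. deliver 1→0:  nop
13. deliver 1→0:  nop
14. deliver 2→1:  nop
15. deliver 1→2:  nop
16. propose(1,'y'):  nop
17. propose(1,'q'):  nop

4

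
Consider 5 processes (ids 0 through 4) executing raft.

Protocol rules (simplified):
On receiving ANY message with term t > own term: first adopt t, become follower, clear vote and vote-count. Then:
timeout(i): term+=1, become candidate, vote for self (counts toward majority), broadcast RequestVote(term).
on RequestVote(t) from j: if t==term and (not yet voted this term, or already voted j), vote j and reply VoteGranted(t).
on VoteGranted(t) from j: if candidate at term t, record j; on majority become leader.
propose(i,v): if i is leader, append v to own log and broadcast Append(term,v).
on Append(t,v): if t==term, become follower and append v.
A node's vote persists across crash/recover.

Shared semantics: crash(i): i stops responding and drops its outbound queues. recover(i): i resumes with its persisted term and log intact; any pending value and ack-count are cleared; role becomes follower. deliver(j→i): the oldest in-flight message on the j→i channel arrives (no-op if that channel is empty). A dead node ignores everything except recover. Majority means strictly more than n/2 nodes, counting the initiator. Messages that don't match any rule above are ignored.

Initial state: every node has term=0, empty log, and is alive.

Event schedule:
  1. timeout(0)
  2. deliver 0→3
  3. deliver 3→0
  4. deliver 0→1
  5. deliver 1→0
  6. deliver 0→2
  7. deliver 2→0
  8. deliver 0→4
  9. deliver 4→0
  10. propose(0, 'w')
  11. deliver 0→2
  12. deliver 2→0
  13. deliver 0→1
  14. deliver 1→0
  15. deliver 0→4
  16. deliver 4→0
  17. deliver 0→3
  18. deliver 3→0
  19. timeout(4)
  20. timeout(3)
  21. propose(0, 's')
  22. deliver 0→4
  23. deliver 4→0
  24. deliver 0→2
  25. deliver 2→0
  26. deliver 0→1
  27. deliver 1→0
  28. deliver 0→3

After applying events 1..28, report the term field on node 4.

2

e1 timeout(0): 0[cand,t=1,-]
e2 deliver 0→3: 3[foll,t=1,-]
e3 deliver 3→0: ·
e4 deliver 0→1: 1[foll,t=1,-]
e5 deliver 1→0: 0[lead,t=1,-]
e6 deliver 0→2: 2[foll,t=1,-]
e7 deliver 2→0: ·
e8 deliver 0→4: 4[foll,t=1,-]
e9 deliver 4→0: ·
e10 propose(0,'w'): 0[lead,t=1,w]
e11 deliver 0→2: 2[foll,t=1,w]
e12 deliver 2→0: ·
e13 deliver 0→1: 1[foll,t=1,w]
e14 deliver 1→0: ·
e15 deliver 0→4: 4[foll,t=1,w]
e16 deliver 4→0: ·
e17 deliver 0→3: 3[foll,t=1,w]
e18 deliver 3→0: ·
e19 timeout(4): 4[cand,t=2,w]
e20 timeout(3): 3[cand,t=2,w]
e21 propose(0,'s'): 0[lead,t=1,w,s]
e22 deliver 0→4: ·
e23 deliver 4→0: 0[foll,t=2,w,s]
e24 deliver 0→2: 2[foll,t=1,w,s]
e25 deliver 2→0: ·
e26 deliver 0→1: 1[foll,t=1,w,s]
e27 deliver 1→0: ·
e28 deliver 0→3: ·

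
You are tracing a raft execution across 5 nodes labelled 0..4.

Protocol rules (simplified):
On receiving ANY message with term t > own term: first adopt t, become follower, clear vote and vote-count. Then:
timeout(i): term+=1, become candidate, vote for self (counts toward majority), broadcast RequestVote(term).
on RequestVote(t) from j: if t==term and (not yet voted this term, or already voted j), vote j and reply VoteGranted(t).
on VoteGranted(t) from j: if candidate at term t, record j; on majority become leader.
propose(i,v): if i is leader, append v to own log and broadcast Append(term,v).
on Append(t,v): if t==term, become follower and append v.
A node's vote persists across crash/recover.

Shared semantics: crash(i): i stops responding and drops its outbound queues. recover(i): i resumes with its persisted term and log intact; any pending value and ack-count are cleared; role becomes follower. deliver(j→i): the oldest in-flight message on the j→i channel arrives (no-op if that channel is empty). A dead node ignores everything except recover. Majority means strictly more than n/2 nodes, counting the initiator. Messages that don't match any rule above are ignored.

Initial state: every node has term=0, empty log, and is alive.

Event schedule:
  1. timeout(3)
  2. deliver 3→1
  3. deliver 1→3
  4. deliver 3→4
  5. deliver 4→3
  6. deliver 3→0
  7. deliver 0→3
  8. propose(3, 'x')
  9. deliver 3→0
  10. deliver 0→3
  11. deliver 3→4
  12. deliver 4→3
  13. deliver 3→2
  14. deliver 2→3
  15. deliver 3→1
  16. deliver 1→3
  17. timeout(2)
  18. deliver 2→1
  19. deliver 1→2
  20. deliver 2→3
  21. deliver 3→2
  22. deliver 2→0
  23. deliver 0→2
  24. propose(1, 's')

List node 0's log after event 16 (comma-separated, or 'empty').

e1 timeout(3): 3[cand,t=1,-]
e2 deliver 3→1: 1[foll,t=1,-]
e3 deliver 1→3: ·
e4 deliver 3→4: 4[foll,t=1,-]
e5 deliver 4→3: 3[lead,t=1,-]
e6 deliver 3→0: 0[foll,t=1,-]
e7 deliver 0→3: ·
e8 propose(3,'x'): 3[lead,t=1,x]
e9 deliver 3→0: 0[foll,t=1,x]
e10 deliver 0→3: ·
e11 deliver 3→4: 4[foll,t=1,x]
e12 deliver 4→3: ·
e13 deliver 3→2: 2[foll,t=1,-]
e14 deliver 2→3: ·
e15 deliver 3→1: 1[foll,t=1,x]
e16 deliver 1→3: ·

x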